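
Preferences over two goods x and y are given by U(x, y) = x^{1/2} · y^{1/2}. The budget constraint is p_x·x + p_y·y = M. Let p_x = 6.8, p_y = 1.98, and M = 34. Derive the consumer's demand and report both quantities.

The MRS is y/x. Set MRS = p_x/p_y.
So 0.5·p_y·y = 0.5·p_x·x; combined with the budget, a share 0.5 of income goes to x.
Demand: x*(p_x,p_y,M) = 0.5·M/p_x and y* = 0.5·M/p_y.
At p_x=6.8, p_y=1.98, M=34: x* = 0.5·34/6.8 = 2.5, y* = 8.5859.

x* = 2.5, y* = 8.5859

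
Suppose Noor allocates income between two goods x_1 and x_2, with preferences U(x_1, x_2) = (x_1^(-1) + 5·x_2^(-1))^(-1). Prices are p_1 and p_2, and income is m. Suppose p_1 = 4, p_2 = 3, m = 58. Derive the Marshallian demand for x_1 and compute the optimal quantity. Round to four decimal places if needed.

x_1* = 4.9379

MRS = MU_x_1/MU_x_2 = (1/5)·(x_2/x_1)^(2). Set equal to p_1/p_2.
Hence x_2/x_1 = (5·p_1/p_2)^(1/(2)), i.e. raised to the 0.5 power.
With the ratio pinned down, the budget gives x_1* = m/(p_1 + p_2·(x_2/x_1)) and x_2* = (x_2/x_1)·x_1*.
Numerically x_2/x_1 = 2.581989, so x_1* = 58/(4 + 3·2.581989) = 4.9379.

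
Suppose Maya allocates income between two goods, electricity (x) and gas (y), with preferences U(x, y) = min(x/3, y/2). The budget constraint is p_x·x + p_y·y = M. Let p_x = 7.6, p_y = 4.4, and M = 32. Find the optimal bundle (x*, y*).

Leontief preferences: the optimum is at the kink where x/3 = y/2, i.e. y = (2/3)·x.
Budget: p_x·x + p_y·(2/3)·x = M, so (3·p_x + 2·p_y)·x = 3·M.
Demand: x*(p_x,p_y,M) = 3·M/(3·p_x + 2·p_y), y* = 2·M/(3·p_x + 2·p_y).
Here 3·7.6 + 2·4.4 = 31.6, giving x* = 3.038 and y* = 2.0253.

x* = 3.038, y* = 2.0253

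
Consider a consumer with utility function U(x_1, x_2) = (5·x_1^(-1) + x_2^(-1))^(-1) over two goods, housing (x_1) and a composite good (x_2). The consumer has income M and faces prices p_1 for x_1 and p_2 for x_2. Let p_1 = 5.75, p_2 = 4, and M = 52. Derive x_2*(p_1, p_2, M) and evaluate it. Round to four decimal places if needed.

From the CES first-order condition, 5·(x_2/x_1)^(2) = p_1/p_2.
Hence x_2/x_1 = ((1/5)·p_1/p_2)^(1/(2)), i.e. raised to the 0.5 power.
Substitute x_2 = (x_2/x_1)·x_1 into the budget: x_1* = M/(p_1 + p_2·(x_2/x_1)).
Numerically x_2/x_1 = 0.53619, so x_1* = 52/(5.75 + 4·0.53619) = 6.5866 and x_2* = 0.53619·6.5866 = 3.5317.

x_2* = 3.5317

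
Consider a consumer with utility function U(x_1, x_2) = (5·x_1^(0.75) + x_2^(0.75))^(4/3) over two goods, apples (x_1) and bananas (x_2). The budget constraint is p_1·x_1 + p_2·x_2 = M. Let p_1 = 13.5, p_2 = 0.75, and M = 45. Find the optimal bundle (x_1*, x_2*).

x_1* = 0.3226, x_2* = 54.1923

From the CES first-order condition, 5·(x_2/x_1)^(0.25) = p_1/p_2.
Hence x_2/x_1 = ((1/5)·p_1/p_2)^(1/(0.25)), i.e. raised to the 4 power.
With the ratio pinned down, the budget gives x_1* = M/(p_1 + p_2·(x_2/x_1)) and x_2* = (x_2/x_1)·x_1*.
Numerically x_2/x_1 = 167.9616, so x_1* = 45/(13.5 + 0.75·167.9616) = 0.3226 and x_2* = 167.9616·0.3226 = 54.1923.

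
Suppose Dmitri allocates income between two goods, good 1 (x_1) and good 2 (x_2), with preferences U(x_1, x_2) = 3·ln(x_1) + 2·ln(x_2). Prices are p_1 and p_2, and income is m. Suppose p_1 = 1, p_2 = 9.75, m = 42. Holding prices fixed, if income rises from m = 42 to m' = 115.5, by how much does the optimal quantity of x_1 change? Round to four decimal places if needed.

Δx_1* = 44.1

Demand: x_1*(p_1,p_2,m) = 0.6·m/p_1 and x_2* = 0.4·m/p_2.
At p_1=1, p_2=9.75, m=42: x_1* = 0.6·42/1 = 25.2.
At m' = 115.5: x_1* = 69.3. Change: 69.3 − 25.2 = 44.1.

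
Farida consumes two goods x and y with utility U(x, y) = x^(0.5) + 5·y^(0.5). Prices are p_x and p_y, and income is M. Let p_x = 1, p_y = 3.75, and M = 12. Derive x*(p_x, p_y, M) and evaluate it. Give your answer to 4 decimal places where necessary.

From the CES first-order condition, (1/5)·(y/x)^(0.5) = p_x/p_y.
Solve for the ratio: y/x = [5·p_x/p_y]^(2).
Substitute y = (y/x)·x into the budget: x* = M/(p_x + p_y·(y/x)).
Numerically y/x = 1.777778, so x* = 12/(1 + 3.75·1.777778) = 1.5652.

x* = 1.5652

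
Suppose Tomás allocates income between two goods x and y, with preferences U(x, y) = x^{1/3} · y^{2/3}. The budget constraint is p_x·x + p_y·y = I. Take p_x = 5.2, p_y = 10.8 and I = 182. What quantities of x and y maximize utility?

x* = 11.6667, y* = 11.2346

At p_x=5.2, p_y=10.8, I=182: x* = 1/3·182/5.2 = 11.6667, y* = 11.2346.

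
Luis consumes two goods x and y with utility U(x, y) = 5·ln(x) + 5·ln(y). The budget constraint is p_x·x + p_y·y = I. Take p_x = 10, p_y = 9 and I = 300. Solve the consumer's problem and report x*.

x* = 15

Tangency: MRS = y/x = p_x/p_y.
Rearranging, p_y·y = p_x·x. Substituting into the budget gives p_x·x·(1 + 1) = I.
Demand: x*(p_x,p_y,I) = 0.5·I/p_x and y* = 0.5·I/p_y.
At p_x=10, p_y=9, I=300: x* = 0.5·300/10 = 15.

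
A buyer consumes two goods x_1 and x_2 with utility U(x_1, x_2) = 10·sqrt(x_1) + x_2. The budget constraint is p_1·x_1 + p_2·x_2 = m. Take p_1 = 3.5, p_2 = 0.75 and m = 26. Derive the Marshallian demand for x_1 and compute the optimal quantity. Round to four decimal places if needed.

Set MRS = p_1/p_2: 5·x_1^(−1/2) = p_1/p_2.
Thus x_1* = (5·p_2/p_1)² — independent of m — with the rest of income spent on x_2.
Plugging in: x_1* = (5·0.75/3.5)² = 1.148.

x_1* = 1.148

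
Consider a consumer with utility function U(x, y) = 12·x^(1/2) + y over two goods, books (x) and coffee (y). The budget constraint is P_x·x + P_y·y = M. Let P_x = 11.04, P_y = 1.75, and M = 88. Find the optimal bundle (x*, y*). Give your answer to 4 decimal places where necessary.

x* = 0.9046, y* = 44.5792

Plugging in: x* = (6·1.75/11.04)² = 0.9046, y* = 44.5792.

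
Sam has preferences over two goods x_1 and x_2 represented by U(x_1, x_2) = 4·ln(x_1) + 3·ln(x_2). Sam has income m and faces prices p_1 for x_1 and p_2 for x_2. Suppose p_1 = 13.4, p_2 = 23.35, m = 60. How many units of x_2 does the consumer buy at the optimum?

x_2* = 1.1013

Tangency: MRS = (4/3)·x_2/x_1 = p_1/p_2.
Rearranging, p_2·x_2 = (3/4)·p_1·x_1. Substituting into the budget gives p_1·x_1·(1 + (3/4)) = m.
Demand: x_1*(p_1,p_2,m) = 4/7·m/p_1 and x_2* = 3/7·m/p_2.
At p_1=13.4, p_2=23.35, m=60: x_2* = 3/7·60/23.35 = 1.1013.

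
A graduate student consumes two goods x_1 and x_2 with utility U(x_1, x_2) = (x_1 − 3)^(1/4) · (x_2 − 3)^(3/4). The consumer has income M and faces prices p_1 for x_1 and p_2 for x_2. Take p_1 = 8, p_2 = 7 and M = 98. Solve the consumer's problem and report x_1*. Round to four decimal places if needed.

Let x_1' = x_1−3, x_2' = x_2−3. MRS = (1/3)·x_2'/x_1' = p_1/p_2.
Substituting into the budget: x_1* = 3 + 0.25·(M − 3·p_1 − 3·p_2)/p_1, and x_2* = 3 + 0.75·(…)/p_2.
Discretionary income = 98 − 3·8 − 3·7 = 53; x_1* = 3 + 0.25·53/8 = 4.6562.

x_1* = 4.6562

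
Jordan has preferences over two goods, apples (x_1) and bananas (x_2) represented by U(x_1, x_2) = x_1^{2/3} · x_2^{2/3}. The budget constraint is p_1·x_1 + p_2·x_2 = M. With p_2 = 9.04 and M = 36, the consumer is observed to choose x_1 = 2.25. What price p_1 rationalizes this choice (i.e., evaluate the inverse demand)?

MU_x_1/MU_x_2 = (2/3·x_2)/(2/3·x_1); tangency sets this equal to p_1/p_2.
Rearranging, p_2·x_2 = p_1·x_1. Substituting into the budget gives p_1·x_1·(1 + 1) = M.
Demand: x_1*(p_1,p_2,M) = 0.5·M/p_1 and x_2* = 0.5·M/p_2.
Set x_1* = 2.25 in the demand function and solve for p_1: p_1 = 8.

p_1 = 8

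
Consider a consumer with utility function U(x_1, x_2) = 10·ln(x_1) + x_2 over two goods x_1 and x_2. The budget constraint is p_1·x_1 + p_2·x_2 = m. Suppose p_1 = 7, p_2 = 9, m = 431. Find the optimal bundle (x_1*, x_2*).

So x_1*(p_1,p_2) = 10·p_2/p_1, independent of income; and x_2* = (m − 10·p_2)/p_2.
At the given prices: x_1* = 10·9/7 = 12.8571, and x_2* = 37.8889.

x_1* = 12.8571, x_2* = 37.8889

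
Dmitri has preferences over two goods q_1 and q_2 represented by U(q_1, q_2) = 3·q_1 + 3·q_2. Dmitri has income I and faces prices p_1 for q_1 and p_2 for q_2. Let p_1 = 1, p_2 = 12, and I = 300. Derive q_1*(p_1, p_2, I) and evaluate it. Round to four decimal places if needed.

q_1* = 300

Perfect substitutes: compare marginal utility per dollar. 3/p_1 vs 3/p_2 → 3 vs 0.25.
q_1 gives more utility per dollar, so spend all income on q_1: q_1* = I/p_1, q_2* = 0.
Numerically: q_1* = 300, q_2* = 0.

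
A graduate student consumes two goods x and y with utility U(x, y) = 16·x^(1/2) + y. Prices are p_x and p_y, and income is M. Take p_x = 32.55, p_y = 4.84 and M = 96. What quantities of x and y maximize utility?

Utility is quasi-linear in y; the FOC for x is 8/√x = p_x/p_y.
Thus x* = (8·p_y/p_x)² — independent of M — with the rest of income spent on y.
Plugging in: x* = (8·4.84/32.55)² = 1.415, y* = 10.3183.

x* = 1.415, y* = 10.3183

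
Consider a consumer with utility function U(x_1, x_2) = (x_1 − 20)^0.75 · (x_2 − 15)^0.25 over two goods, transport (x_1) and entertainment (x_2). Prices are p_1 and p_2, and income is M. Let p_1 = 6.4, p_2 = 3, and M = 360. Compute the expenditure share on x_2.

share on x_2 = 0.2549

This is Cobb-Douglas in (x_1−20, x_2−15): tangency gives 0.75·p_2·(x_2−15) = 0.25·p_1·(x_1−20).
Substituting into the budget: x_1* = 20 + 0.75·(M − 20·p_1 − 15·p_2)/p_1, and x_2* = 15 + 0.25·(…)/p_2.
Discretionary income = 360 − 20·6.4 − 15·3 = 187; x_1* = 20 + 0.75·187/6.4 = 41.9141; x_2* = 15 + 0.25·187/3 = 30.5833.
Expenditure on x_2: 3·30.5833 = 91.75; share = 0.2549.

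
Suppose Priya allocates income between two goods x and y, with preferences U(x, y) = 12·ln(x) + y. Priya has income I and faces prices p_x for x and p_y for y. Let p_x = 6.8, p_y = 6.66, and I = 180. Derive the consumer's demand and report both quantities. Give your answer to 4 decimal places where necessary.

Set MRS = p_x/p_y: (12/x)/1 = p_x/p_y.
So x*(p_x,p_y) = 12·p_y/p_x, independent of income; and y* = (I − 12·p_y)/p_y.
At the given prices: x* = 12·6.66/6.8 = 11.7529, and y* = 15.027.

x* = 11.7529, y* = 15.027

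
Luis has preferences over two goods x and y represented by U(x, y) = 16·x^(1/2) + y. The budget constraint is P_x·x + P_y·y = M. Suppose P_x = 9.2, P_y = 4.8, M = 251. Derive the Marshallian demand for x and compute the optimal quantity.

x* = 17.4216

MU_x = 8/√x, MU_y = 1. Tangency: 8/√x = P_x/P_y.
Thus x* = (8·P_y/P_x)² — independent of M — with the rest of income spent on y.
Plugging in: x* = (8·4.8/9.2)² = 17.4216.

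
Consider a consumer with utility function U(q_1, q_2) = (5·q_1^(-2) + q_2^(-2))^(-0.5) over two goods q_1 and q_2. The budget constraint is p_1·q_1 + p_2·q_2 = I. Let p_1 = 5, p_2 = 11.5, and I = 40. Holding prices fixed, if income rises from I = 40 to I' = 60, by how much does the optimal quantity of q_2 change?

MRS = MU_q_1/MU_q_2 = 5·(q_2/q_1)^(3). Set equal to p_1/p_2.
Hence q_2/q_1 = ((1/5)·p_1/p_2)^(1/(3)), i.e. raised to the 1/3 power.
With the ratio pinned down, the budget gives q_1* = I/(p_1 + p_2·(q_2/q_1)) and q_2* = (q_2/q_1)·q_1*.
Numerically q_2/q_1 = 0.443031, so q_1* = 40/(5 + 11.5·0.443031) = 3.9624 and q_2* = 0.443031·3.9624 = 1.7555.
At I' = 60: q_2* = 2.6332. Change: 2.6332 − 1.7555 = 0.8777.

Δq_2* = 0.8777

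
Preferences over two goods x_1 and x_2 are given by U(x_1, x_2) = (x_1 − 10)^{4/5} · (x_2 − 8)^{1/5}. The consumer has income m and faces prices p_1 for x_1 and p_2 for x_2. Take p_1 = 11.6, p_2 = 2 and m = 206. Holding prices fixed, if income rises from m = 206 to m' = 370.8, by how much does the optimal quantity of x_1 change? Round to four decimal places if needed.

Substituting into the budget: x_1* = 10 + 0.8·(m − 10·p_1 − 8·p_2)/p_1, and x_2* = 8 + 0.2·(…)/p_2.
Discretionary income = 206 − 10·11.6 − 8·2 = 74; x_1* = 10 + 0.8·74/11.6 = 15.1034.
At m' = 370.8: x_1* = 26.469. Change: 26.469 − 15.1034 = 11.3655.

Δx_1* = 11.3655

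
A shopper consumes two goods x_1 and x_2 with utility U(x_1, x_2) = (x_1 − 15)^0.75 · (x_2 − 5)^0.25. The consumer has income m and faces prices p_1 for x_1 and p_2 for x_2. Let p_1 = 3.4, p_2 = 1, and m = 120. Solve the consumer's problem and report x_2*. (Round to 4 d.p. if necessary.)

Let x_1' = x_1−15, x_2' = x_2−5. MRS = 3·x_2'/x_1' = p_1/p_2.
After buying the subsistence bundle (15, 5), a share 0.75 of the remaining income goes to x_1: x_1* = 15 + 0.75·(m − 15p_1 − 5p_2)/p_1.
Discretionary income = 120 − 15·3.4 − 5·1 = 64; x_2* = 5 + 0.25·64/1 = 21.

x_2* = 21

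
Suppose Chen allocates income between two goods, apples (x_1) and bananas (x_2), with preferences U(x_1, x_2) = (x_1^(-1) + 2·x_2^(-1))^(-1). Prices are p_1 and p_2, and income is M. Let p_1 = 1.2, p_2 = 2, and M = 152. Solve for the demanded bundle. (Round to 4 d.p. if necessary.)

From the CES first-order condition, (1/2)·(x_2/x_1)^(2) = p_1/p_2.
Hence x_2/x_1 = (2·p_1/p_2)^(1/(2)), i.e. raised to the 0.5 power.
Substitute x_2 = (x_2/x_1)·x_1 into the budget: x_1* = M/(p_1 + p_2·(x_2/x_1)).
Numerically x_2/x_1 = 1.095445, so x_1* = 152/(1.2 + 2·1.095445) = 44.826 and x_2* = 1.095445·44.826 = 49.1044.

x_1* = 44.826, x_2* = 49.1044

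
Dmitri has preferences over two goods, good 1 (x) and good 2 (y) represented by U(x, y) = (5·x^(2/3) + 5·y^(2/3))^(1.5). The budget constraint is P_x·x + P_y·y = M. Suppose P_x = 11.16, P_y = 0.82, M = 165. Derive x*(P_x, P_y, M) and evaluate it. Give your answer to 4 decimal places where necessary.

x* = 0.0794

MU_x ∝ 5·x^(-1/3), MU_y ∝ 5·y^(-1/3), so MRS = (y/x)^(1/3) = P_x/P_y.
Hence y/x = (P_x/P_y)^(1/(1/3)), i.e. raised to the 3 power.
Substitute y = (y/x)·x into the budget: x* = M/(P_x + P_y·(y/x)).
Numerically y/x = 2520.873348, so x* = 165/(11.16 + 0.82·2520.873348) = 0.0794.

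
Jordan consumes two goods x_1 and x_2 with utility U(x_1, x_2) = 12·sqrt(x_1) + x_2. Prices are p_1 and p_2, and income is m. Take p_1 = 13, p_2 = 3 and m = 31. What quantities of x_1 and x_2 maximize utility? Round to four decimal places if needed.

x_1* = 1.9172, x_2* = 2.0256

Utility is quasi-linear in x_2; the FOC for x_1 is 6/√x_1 = p_1/p_2.
Solve: √x_1 = 6·p_2/p_1, so x_1*(p_1,p_2) = (6·p_2/p_1)², and x_2* = (m − p_1·x_1*)/p_2.
Plugging in: x_1* = (6·3/13)² = 1.9172, x_2* = 2.0256.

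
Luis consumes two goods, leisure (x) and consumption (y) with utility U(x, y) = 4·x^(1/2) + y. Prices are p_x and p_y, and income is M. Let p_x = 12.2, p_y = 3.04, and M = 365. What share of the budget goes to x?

Set MRS = p_x/p_y: 2·x^(−1/2) = p_x/p_y.
Solve: √x = 2·p_y/p_x, so x*(p_x,p_y) = (2·p_y/p_x)², and y* = (M − p_x·x*)/p_y.
Plugging in: x* = (2·3.04/12.2)² = 0.2484, y* = 119.0691.
Expenditure on x: 12.2·0.2484 = 3.03; share = 0.0083.

share on x = 0.0083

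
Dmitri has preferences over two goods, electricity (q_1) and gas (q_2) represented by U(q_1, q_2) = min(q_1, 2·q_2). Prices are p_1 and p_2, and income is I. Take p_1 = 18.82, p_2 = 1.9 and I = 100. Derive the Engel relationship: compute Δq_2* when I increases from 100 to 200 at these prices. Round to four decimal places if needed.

Δq_2* = 2.5291

With perfect complements, no substitution: consume in ratio q_1:q_2 = 2:1.
Budget: p_1·q_1 + p_2·(1/2)·q_1 = I, so (2·p_1 + p_2)·q_1 = 2·I.
Demand: q_1*(p_1,p_2,I) = 2·I/(2·p_1 + p_2), q_2* = I/(2·p_1 + p_2).
Here 2·18.82 + 1.9 = 39.54, giving q_2* = 2.5291.
At I' = 200: q_2* = 5.0582. Change: 5.0582 − 2.5291 = 2.5291.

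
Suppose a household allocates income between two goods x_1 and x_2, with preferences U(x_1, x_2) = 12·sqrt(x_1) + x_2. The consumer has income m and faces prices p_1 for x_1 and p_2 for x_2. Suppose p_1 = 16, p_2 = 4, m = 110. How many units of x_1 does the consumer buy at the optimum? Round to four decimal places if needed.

x_1* = 2.25

Set MRS = p_1/p_2: 6·x_1^(−1/2) = p_1/p_2.
Solve: √x_1 = 6·p_2/p_1, so x_1*(p_1,p_2) = (6·p_2/p_1)², and x_2* = (m − p_1·x_1*)/p_2.
Plugging in: x_1* = (6·4/16)² = 2.25.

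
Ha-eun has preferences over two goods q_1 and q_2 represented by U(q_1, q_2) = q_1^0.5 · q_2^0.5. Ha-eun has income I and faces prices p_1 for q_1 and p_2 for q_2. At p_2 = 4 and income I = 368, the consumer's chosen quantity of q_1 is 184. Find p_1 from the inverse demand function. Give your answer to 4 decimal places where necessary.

p_1 = 1

Tangency: MRS = q_2/q_1 = p_1/p_2.
Rearranging, p_2·q_2 = p_1·q_1. Substituting into the budget gives p_1·q_1·(1 + 1) = I.
Demand: q_1*(p_1,p_2,I) = 0.5·I/p_1 and q_2* = 0.5·I/p_2.
Set q_1* = 184 in the demand function and solve for p_1: p_1 = 1.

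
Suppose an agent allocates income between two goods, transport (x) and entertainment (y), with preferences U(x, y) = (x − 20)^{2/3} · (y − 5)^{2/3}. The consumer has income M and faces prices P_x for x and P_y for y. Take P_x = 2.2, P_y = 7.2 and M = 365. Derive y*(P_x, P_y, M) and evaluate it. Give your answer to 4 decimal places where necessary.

Discretionary income = 365 − 20·2.2 − 5·7.2 = 285; y* = 5 + 0.5·285/7.2 = 24.7917.

y* = 24.7917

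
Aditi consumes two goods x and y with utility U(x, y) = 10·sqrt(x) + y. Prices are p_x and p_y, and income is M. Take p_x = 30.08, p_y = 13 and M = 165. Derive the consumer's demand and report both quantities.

Set MRS = p_x/p_y: 5·x^(−1/2) = p_x/p_y.
Thus x* = (5·p_y/p_x)² — independent of M — with the rest of income spent on y.
Plugging in: x* = (5·13/30.08)² = 4.6695, y* = 1.8878.

x* = 4.6695, y* = 1.8878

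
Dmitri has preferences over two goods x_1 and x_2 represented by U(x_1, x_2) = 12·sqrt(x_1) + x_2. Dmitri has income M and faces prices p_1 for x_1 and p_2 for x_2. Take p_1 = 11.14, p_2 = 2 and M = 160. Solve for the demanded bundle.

x_1* = 1.1604, x_2* = 73.5368

Utility is quasi-linear in x_2; the FOC for x_1 is 6/√x_1 = p_1/p_2.
Thus x_1* = (6·p_2/p_1)² — independent of M — with the rest of income spent on x_2.
Plugging in: x_1* = (6·2/11.14)² = 1.1604, x_2* = 73.5368.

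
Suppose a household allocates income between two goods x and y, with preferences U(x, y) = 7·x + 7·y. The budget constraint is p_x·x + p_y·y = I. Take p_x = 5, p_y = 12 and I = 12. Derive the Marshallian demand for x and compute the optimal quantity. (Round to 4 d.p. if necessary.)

Perfect substitutes: compare marginal utility per dollar. 7/p_x vs 7/p_y → 1.4 vs 0.5833.
x gives more utility per dollar, so spend all income on x: x* = I/p_x, y* = 0.
Numerically: x* = 2.4, y* = 0.

x* = 2.4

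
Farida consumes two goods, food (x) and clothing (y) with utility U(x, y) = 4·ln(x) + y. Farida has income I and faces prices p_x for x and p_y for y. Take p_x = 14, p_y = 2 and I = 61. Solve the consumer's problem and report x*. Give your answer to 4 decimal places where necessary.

MU_x = 4/x, MU_y = 1. Tangency: 4/x = p_x/p_y.
So x*(p_x,p_y) = 4·p_y/p_x, independent of income; and y* = (I − 4·p_y)/p_y.
At the given prices: x* = 4·2/14 = 0.5714.

x* = 0.5714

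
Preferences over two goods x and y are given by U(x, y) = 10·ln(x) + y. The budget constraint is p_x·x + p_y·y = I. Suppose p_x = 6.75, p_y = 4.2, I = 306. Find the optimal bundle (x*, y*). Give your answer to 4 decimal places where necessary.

x* = 6.2222, y* = 62.8571

At the given prices: x* = 10·4.2/6.75 = 6.2222, and y* = 62.8571.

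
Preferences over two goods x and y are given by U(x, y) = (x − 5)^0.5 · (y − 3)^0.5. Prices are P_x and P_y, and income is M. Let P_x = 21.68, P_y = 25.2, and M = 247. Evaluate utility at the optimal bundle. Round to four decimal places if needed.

Let x' = x−5, y' = y−3. MRS = y'/x' = P_x/P_y.
After buying the subsistence bundle (5, 3), a share 0.5 of the remaining income goes to x: x* = 5 + 0.5·(M − 5P_x − 3P_y)/P_x.
Discretionary income = 247 − 5·21.68 − 3·25.2 = 63; x* = 5 + 0.5·63/21.68 = 6.453; y* = 3 + 0.5·63/25.2 = 4.25.
Utility at the optimum: U(6.453, 4.25) = 1.3477.

V = 1.3477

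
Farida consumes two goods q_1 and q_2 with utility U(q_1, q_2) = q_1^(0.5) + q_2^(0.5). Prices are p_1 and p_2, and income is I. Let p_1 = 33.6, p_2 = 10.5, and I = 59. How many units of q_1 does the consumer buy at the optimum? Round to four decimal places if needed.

Numerically q_2/q_1 = 10.24, so q_1* = 59/(33.6 + 10.5·10.24) = 0.4181.

q_1* = 0.4181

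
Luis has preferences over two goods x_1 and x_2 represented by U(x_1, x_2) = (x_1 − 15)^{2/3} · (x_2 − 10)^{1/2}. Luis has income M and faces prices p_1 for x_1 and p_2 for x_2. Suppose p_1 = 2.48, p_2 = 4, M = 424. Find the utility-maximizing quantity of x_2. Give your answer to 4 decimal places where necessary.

x_2* = 47.1571

This is Cobb-Douglas in (x_1−15, x_2−10): tangency gives 2/3·p_2·(x_2−10) = 0.5·p_1·(x_1−15).
After buying the subsistence bundle (15, 10), a share 4/7 of the remaining income goes to x_1: x_1* = 15 + 4/7·(M − 15p_1 − 10p_2)/p_1.
Discretionary income = 424 − 15·2.48 − 10·4 = 346.8; x_2* = 10 + 3/7·346.8/4 = 47.1571.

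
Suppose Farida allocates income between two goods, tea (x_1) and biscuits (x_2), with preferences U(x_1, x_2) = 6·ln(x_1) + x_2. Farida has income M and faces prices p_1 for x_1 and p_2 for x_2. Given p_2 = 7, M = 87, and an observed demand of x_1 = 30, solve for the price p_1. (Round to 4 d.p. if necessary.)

Set MRS = p_1/p_2: (6/x_1)/1 = p_1/p_2.
So x_1*(p_1,p_2) = 6·p_2/p_1, independent of income; and x_2* = (M − 6·p_2)/p_2.
Set x_1* = 30 in the demand function and solve for p_1: p_1 = 1.4.

p_1 = 1.4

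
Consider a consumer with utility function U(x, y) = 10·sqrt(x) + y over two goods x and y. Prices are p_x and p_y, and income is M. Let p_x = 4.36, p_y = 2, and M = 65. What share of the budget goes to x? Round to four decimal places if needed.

MU_x = 5/√x, MU_y = 1. Tangency: 5/√x = p_x/p_y.
Solve: √x = 5·p_y/p_x, so x*(p_x,p_y) = (5·p_y/p_x)², and y* = (M − p_x·x*)/p_y.
Plugging in: x* = (5·2/4.36)² = 5.2605, y* = 21.0321.
Expenditure on x: 4.36·5.2605 = 22.9358; share = 0.3529.

share on x = 0.3529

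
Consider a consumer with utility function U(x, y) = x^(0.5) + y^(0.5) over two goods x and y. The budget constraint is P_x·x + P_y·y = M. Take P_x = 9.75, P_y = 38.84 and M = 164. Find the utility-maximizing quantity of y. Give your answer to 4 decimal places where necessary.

MU_x ∝ x^(-0.5), MU_y ∝ y^(-0.5), so MRS = (y/x)^(0.5) = P_x/P_y.
Hence y/x = (P_x/P_y)^(1/(0.5)), i.e. raised to the 2 power.
Substitute y = (y/x)·x into the budget: x* = M/(P_x + P_y·(y/x)).
Numerically y/x = 0.063016, so x* = 164/(9.75 + 38.84·0.063016) = 13.4453 and y* = 0.063016·13.4453 = 0.8473.

y* = 0.8473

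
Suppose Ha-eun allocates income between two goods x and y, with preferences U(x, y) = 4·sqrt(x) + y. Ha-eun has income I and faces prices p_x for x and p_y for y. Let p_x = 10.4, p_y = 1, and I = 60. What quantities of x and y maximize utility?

Utility is quasi-linear in y; the FOC for x is 2/√x = p_x/p_y.
Thus x* = (2·p_y/p_x)² — independent of I — with the rest of income spent on y.
Plugging in: x* = (2·1/10.4)² = 0.037, y* = 59.6154.

x* = 0.037, y* = 59.6154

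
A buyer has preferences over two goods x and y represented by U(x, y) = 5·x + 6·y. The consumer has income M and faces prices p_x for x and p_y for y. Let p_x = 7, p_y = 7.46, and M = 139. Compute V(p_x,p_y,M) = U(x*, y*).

V = 111.7962

y gives more utility per dollar, so spend all income on y: y* = M/p_y, x* = 0.
Numerically: x* = 0, y* = 18.6327.
Utility at the optimum: U(0, 18.6327) = 111.7962.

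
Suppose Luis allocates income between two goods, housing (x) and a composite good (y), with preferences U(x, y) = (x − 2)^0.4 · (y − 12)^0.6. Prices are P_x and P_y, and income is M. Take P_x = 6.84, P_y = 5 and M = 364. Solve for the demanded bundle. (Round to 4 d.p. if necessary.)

This is Cobb-Douglas in (x−2, y−12): tangency gives 0.4·P_y·(y−12) = 0.6·P_x·(x−2).
Substituting into the budget: x* = 2 + 0.4·(M − 2·P_x − 12·P_y)/P_x, and y* = 12 + 0.6·(…)/P_y.
Discretionary income = 364 − 2·6.84 − 12·5 = 290.32; x* = 2 + 0.4·290.32/6.84 = 18.9778; y* = 12 + 0.6·290.32/5 = 46.8384.

x* = 18.9778, y* = 46.8384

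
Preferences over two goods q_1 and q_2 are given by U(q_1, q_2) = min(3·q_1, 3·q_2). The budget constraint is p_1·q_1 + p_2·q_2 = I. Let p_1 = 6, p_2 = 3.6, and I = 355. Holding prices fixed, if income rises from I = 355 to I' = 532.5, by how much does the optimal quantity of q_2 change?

Δq_2* = 18.4896

With perfect complements, no substitution: consume in ratio q_1:q_2 = 3:3.
Budget: p_1·q_1 + p_2·q_1 = I, so (3·p_1 + 3·p_2)·q_1 = 3·I.
Demand: q_1*(p_1,p_2,I) = 3·I/(3·p_1 + 3·p_2), q_2* = 3·I/(3·p_1 + 3·p_2).
Here 3·6 + 3·3.6 = 28.8, giving q_2* = 36.9792.
At I' = 532.5: q_2* = 55.4688. Change: 55.4688 − 36.9792 = 18.4896.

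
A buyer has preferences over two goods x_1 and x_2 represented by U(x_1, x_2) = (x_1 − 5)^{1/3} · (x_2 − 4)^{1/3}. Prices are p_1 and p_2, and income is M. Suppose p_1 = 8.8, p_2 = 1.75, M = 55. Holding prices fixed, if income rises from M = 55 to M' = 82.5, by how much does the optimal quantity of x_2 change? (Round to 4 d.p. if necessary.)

Let x_1' = x_1−5, x_2' = x_2−4. MRS = x_2'/x_1' = p_1/p_2.
After buying the subsistence bundle (5, 4), a share 0.5 of the remaining income goes to x_1: x_1* = 5 + 0.5·(M − 5p_1 − 4p_2)/p_1.
Discretionary income = 55 − 5·8.8 − 4·1.75 = 4; x_2* = 4 + 0.5·4/1.75 = 5.1429.
At M' = 82.5: x_2* = 13. Change: 13 − 5.1429 = 7.8571.

Δx_2* = 7.8571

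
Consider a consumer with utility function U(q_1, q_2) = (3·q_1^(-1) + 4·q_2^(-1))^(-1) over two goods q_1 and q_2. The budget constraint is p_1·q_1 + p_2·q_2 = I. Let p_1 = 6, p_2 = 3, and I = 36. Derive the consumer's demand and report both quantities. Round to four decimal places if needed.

q_1* = 3.3031, q_2* = 5.3939

Substitute q_2 = (q_2/q_1)·q_1 into the budget: q_1* = I/(p_1 + p_2·(q_2/q_1)).
Numerically q_2/q_1 = 1.632993, so q_1* = 36/(6 + 3·1.632993) = 3.3031 and q_2* = 1.632993·3.3031 = 5.3939.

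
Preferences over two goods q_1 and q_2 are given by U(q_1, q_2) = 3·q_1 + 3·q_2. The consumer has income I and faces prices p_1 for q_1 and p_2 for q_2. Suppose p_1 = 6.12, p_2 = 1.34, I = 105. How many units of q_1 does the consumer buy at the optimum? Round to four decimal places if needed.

Linear utility — the consumer picks whichever good has higher MU/price: 3/6.12 = 0.4902 vs 3/1.34 = 2.2388.
q_2 gives more utility per dollar, so spend all income on q_2: q_2* = I/p_2, q_1* = 0.
Numerically: q_1* = 0, q_2* = 78.3582.

q_1* = 0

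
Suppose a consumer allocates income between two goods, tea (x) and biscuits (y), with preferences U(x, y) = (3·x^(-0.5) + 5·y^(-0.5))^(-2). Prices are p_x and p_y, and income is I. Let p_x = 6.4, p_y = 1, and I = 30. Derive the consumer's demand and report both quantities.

x* = 2.6677, y* = 12.9267

MRS = MU_x/MU_y = (3/5)·(y/x)^(1.5). Set equal to p_x/p_y.
Solve for the ratio: y/x = [(5/3)·p_x/p_y]^(2/3).
Substitute y = (y/x)·x into the budget: x* = I/(p_x + p_y·(y/x)).
Numerically y/x = 4.845655, so x* = 30/(6.4 + 1·4.845655) = 2.6677 and y* = 4.845655·2.6677 = 12.9267.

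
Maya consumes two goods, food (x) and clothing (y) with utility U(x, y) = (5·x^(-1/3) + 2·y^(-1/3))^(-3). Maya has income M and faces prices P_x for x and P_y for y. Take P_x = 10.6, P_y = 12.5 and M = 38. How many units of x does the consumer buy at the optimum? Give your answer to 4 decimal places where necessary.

MRS = MU_x/MU_y = (5/2)·(y/x)^(4/3). Set equal to P_x/P_y.
Hence y/x = ((2/5)·P_x/P_y)^(1/(4/3)), i.e. raised to the 0.75 power.
With the ratio pinned down, the budget gives x* = M/(P_x + P_y·(y/x)) and y* = (y/x)·x*.
Numerically y/x = 0.444469, so x* = 38/(10.6 + 12.5·0.444469) = 2.3521.

x* = 2.3521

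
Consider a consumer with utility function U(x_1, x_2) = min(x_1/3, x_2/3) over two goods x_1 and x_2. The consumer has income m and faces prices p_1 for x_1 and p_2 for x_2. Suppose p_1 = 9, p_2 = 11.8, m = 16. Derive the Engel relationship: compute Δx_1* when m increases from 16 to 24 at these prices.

With perfect complements, no substitution: consume in ratio x_1:x_2 = 3:3.
Budget: p_1·x_1 + p_2·x_1 = m, so (3·p_1 + 3·p_2)·x_1 = 3·m.
Demand: x_1*(p_1,p_2,m) = 3·m/(3·p_1 + 3·p_2), x_2* = 3·m/(3·p_1 + 3·p_2).
Here 3·9 + 3·11.8 = 62.4, giving x_1* = 0.7692.
At m' = 24: x_1* = 1.1538. Change: 1.1538 − 0.7692 = 0.3846.

Δx_1* = 0.3846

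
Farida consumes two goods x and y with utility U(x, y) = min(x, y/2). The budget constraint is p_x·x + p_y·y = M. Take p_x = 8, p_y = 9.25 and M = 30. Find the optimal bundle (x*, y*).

x* = 1.1321, y* = 2.2642

Demand: x*(p_x,p_y,M) = M/(p_x + 2·p_y), y* = 2·M/(p_x + 2·p_y).
Here 8 + 2·9.25 = 26.5, giving x* = 1.1321 and y* = 2.2642.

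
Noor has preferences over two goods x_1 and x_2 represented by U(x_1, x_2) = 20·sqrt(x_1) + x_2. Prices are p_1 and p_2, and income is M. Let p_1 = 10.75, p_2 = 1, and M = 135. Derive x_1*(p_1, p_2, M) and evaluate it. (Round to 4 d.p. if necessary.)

Set MRS = p_1/p_2: 10·x_1^(−1/2) = p_1/p_2.
Solve: √x_1 = 10·p_2/p_1, so x_1*(p_1,p_2) = (10·p_2/p_1)², and x_2* = (M − p_1·x_1*)/p_2.
Plugging in: x_1* = (10·1/10.75)² = 0.8653.

x_1* = 0.8653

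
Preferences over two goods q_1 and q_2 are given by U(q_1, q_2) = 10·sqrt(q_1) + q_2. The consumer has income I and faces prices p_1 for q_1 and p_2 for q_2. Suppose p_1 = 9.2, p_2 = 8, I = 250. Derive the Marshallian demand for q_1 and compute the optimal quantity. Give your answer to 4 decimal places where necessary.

Utility is quasi-linear in q_2; the FOC for q_1 is 5/√q_1 = p_1/p_2.
Thus q_1* = (5·p_2/p_1)² — independent of I — with the rest of income spent on q_2.
Plugging in: q_1* = (5·8/9.2)² = 18.9036.

q_1* = 18.9036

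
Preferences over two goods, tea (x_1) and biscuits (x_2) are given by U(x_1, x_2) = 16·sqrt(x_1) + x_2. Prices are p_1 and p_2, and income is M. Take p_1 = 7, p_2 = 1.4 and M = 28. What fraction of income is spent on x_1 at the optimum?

Solve: √x_1 = 8·p_2/p_1, so x_1*(p_1,p_2) = (8·p_2/p_1)², and x_2* = (M − p_1·x_1*)/p_2.
Plugging in: x_1* = (8·1.4/7)² = 2.56, x_2* = 7.2.
Expenditure on x_1: 7·2.56 = 17.92; share = 0.64.

share on x_1 = 0.64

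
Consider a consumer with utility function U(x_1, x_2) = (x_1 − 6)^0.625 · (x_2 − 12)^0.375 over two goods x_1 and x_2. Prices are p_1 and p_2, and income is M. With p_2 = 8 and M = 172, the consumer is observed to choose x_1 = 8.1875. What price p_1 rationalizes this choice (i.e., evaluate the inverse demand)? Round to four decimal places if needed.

p_1 = 8

Let x_1' = x_1−6, x_2' = x_2−12. MRS = (5/3)·x_2'/x_1' = p_1/p_2.
Substituting into the budget: x_1* = 6 + 0.625·(M − 6·p_1 − 12·p_2)/p_1, and x_2* = 12 + 0.375·(…)/p_2.
Set x_1* = 8.1875 in the demand function and solve for p_1: p_1 = 8.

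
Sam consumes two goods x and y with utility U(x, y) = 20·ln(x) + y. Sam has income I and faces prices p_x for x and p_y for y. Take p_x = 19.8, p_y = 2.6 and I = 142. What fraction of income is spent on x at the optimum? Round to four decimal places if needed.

share on x = 0.3662

Set MRS = p_x/p_y: (20/x)/1 = p_x/p_y.
So x*(p_x,p_y) = 20·p_y/p_x, independent of income; and y* = (I − 20·p_y)/p_y.
At the given prices: x* = 20·2.6/19.8 = 2.6263, and y* = 34.6154.
Expenditure on x: 19.8·2.6263 = 52; share = 0.3662.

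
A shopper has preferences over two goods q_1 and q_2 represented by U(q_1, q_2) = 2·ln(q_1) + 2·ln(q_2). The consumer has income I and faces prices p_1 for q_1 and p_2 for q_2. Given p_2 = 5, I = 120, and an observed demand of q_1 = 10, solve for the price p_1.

p_1 = 6

The MRS is q_2/q_1. Set MRS = p_1/p_2.
So 2·p_2·q_2 = 2·p_1·q_1; combined with the budget, a share 0.5 of income goes to q_1.
Demand: q_1*(p_1,p_2,I) = 0.5·I/p_1 and q_2* = 0.5·I/p_2.
Set q_1* = 10 in the demand function and solve for p_1: p_1 = 6.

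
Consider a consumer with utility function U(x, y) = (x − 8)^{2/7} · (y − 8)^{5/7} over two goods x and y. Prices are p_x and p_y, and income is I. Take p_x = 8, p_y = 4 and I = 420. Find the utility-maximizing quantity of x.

x* = 19.5714

Let x' = x−8, y' = y−8. MRS = (2/5)·y'/x' = p_x/p_y.
After buying the subsistence bundle (8, 8), a share 2/7 of the remaining income goes to x: x* = 8 + 2/7·(I − 8p_x − 8p_y)/p_x.
Discretionary income = 420 − 8·8 − 8·4 = 324; x* = 8 + 2/7·324/8 = 19.5714.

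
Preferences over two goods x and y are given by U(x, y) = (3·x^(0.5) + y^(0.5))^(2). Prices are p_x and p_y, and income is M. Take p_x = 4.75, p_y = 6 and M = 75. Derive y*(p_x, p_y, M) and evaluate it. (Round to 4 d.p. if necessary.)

y* = 1.0106

MRS = MU_x/MU_y = 3·(y/x)^(0.5). Set equal to p_x/p_y.
Hence y/x = ((1/3)·p_x/p_y)^(1/(0.5)), i.e. raised to the 2 power.
Substitute y = (y/x)·x into the budget: x* = M/(p_x + p_y·(y/x)).
Numerically y/x = 0.069637, so x* = 75/(4.75 + 6·0.069637) = 14.5129 and y* = 0.069637·14.5129 = 1.0106.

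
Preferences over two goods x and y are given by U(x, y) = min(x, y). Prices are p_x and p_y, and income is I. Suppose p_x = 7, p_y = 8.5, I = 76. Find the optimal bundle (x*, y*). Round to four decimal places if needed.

Demand: x*(p_x,p_y,I) = I/(p_x + p_y), y* = I/(p_x + p_y).
Here 7 + 8.5 = 15.5, giving x* = 4.9032 and y* = 4.9032.

x* = 4.9032, y* = 4.9032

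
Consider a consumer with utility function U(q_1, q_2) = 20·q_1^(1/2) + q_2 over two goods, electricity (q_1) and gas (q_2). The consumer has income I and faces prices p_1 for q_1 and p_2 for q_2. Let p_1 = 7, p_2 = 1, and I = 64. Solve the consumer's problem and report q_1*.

Set MRS = p_1/p_2: 10·q_1^(−1/2) = p_1/p_2.
Solve: √q_1 = 10·p_2/p_1, so q_1*(p_1,p_2) = (10·p_2/p_1)², and q_2* = (I − p_1·q_1*)/p_2.
Plugging in: q_1* = (10·1/7)² = 2.0408.

q_1* = 2.0408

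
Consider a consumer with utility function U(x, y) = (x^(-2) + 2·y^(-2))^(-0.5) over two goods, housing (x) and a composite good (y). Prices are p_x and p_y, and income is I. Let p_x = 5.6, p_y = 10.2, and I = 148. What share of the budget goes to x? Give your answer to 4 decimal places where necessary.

share on x = 0.3473

MU_x ∝ x^(-3), MU_y ∝ 2·y^(-3), so MRS = (1/2)·(y/x)^(3) = p_x/p_y.
Hence y/x = (2·p_x/p_y)^(1/(3)), i.e. raised to the 1/3 power.
With the ratio pinned down, the budget gives x* = I/(p_x + p_y·(y/x)) and y* = (y/x)·x*.
Numerically y/x = 1.031666, so x* = 148/(5.6 + 10.2·1.031666) = 9.1794 and y* = 1.031666·9.1794 = 9.4701.
Expenditure on x: 5.6·9.1794 = 51.4048; share = 0.3473.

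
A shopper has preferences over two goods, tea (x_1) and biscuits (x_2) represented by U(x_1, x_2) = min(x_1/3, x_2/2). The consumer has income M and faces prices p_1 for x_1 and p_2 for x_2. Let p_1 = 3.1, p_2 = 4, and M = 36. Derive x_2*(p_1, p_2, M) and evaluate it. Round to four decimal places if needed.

With perfect complements, no substitution: consume in ratio x_1:x_2 = 3:2.
Budget: p_1·x_1 + p_2·(2/3)·x_1 = M, so (3·p_1 + 2·p_2)·x_1 = 3·M.
Demand: x_1*(p_1,p_2,M) = 3·M/(3·p_1 + 2·p_2), x_2* = 2·M/(3·p_1 + 2·p_2).
Here 3·3.1 + 2·4 = 17.3, giving x_2* = 4.1618.

x_2* = 4.1618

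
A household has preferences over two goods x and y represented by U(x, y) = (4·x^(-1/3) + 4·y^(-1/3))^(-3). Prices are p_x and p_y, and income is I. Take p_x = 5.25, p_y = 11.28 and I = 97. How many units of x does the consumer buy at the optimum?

x* = 8.3576

From the CES first-order condition, (y/x)^(4/3) = p_x/p_y.
Solve for the ratio: y/x = [p_x/p_y]^(0.75).
Substitute y = (y/x)·x into the budget: x* = I/(p_x + p_y·(y/x)).
Numerically y/x = 0.563492, so x* = 97/(5.25 + 11.28·0.563492) = 8.3576.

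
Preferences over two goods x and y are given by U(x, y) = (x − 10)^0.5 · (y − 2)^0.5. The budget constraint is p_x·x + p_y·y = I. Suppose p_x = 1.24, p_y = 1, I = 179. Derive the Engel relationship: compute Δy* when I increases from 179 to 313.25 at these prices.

MRS = (y−2)/(x−10). Tangency with p_x/p_y gives y−2 = (p_x/p_y)·(x−10).
After buying the subsistence bundle (10, 2), a share 0.5 of the remaining income goes to x: x* = 10 + 0.5·(I − 10p_x − 2p_y)/p_x.
Discretionary income = 179 − 10·1.24 − 2·1 = 164.6; y* = 2 + 0.5·164.6/1 = 84.3.
At I' = 313.25: y* = 151.425. Change: 151.425 − 84.3 = 67.125.

Δy* = 67.125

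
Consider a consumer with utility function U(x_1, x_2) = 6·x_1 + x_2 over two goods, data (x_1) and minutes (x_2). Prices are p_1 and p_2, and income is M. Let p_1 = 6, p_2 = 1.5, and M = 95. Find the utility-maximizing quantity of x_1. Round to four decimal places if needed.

x_1* = 15.8333

Linear utility — the consumer picks whichever good has higher MU/price: 6/6 = 1 vs 1/1.5 = 0.6667.
x_1 gives more utility per dollar, so spend all income on x_1: x_1* = M/p_1, x_2* = 0.
Numerically: x_1* = 15.8333, x_2* = 0.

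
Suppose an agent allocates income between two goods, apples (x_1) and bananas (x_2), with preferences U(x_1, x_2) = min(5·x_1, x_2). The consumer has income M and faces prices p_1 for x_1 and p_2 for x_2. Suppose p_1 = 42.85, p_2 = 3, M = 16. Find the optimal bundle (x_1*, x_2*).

x_1* = 0.2766, x_2* = 1.3829

Leontief preferences: the optimum is at the kink where x_1/1 = x_2/5, i.e. x_2 = 5·x_1.
Budget: p_1·x_1 + p_2·5·x_1 = M, so (p_1 + 5·p_2)·x_1 = M.
Demand: x_1*(p_1,p_2,M) = M/(p_1 + 5·p_2), x_2* = 5·M/(p_1 + 5·p_2).
Here 42.85 + 5·3 = 57.85, giving x_1* = 0.2766 and x_2* = 1.3829.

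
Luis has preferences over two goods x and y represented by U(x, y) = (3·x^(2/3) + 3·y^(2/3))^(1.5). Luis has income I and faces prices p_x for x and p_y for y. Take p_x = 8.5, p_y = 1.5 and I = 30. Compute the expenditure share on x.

With the ratio pinned down, the budget gives x* = I/(p_x + p_y·(y/x)) and y* = (y/x)·x*.
Numerically y/x = 181.962963, so x* = 30/(8.5 + 1.5·181.962963) = 0.1066 and y* = 181.962963·0.1066 = 19.396.
Expenditure on x: 8.5·0.1066 = 0.906; share = 0.0302.

share on x = 0.0302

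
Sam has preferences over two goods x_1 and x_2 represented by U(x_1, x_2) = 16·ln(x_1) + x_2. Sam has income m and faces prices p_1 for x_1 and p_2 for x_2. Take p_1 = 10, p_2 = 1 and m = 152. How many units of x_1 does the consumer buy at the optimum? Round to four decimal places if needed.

Set MRS = p_1/p_2: (16/x_1)/1 = p_1/p_2.
So x_1*(p_1,p_2) = 16·p_2/p_1, independent of income; and x_2* = (m − 16·p_2)/p_2.
At the given prices: x_1* = 16·1/10 = 1.6.

x_1* = 1.6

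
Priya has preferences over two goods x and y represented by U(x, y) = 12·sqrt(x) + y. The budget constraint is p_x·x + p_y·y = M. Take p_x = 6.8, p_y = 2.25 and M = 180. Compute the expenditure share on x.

share on x = 0.1489

MU_x = 6/√x, MU_y = 1. Tangency: 6/√x = p_x/p_y.
Solve: √x = 6·p_y/p_x, so x*(p_x,p_y) = (6·p_y/p_x)², and y* = (M − p_x·x*)/p_y.
Plugging in: x* = (6·2.25/6.8)² = 3.9414, y* = 68.0882.
Expenditure on x: 6.8·3.9414 = 26.8015; share = 0.1489.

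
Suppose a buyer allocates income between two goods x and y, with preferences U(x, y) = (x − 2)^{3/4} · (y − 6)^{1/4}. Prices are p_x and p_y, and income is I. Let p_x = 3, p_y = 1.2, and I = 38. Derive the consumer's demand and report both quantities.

Substituting into the budget: x* = 2 + 0.75·(I − 2·p_x − 6·p_y)/p_x, and y* = 6 + 0.25·(…)/p_y.
Discretionary income = 38 − 2·3 − 6·1.2 = 24.8; x* = 2 + 0.75·24.8/3 = 8.2; y* = 6 + 0.25·24.8/1.2 = 11.1667.

x* = 8.2, y* = 11.1667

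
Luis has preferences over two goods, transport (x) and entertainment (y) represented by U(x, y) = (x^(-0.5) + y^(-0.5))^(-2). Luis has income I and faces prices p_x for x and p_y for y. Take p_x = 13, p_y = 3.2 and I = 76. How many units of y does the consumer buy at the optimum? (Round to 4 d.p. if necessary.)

y* = 9.15

Numerically y/x = 2.546023, so x* = 76/(13 + 3.2·2.546023) = 3.5938 and y* = 2.546023·3.5938 = 9.15.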